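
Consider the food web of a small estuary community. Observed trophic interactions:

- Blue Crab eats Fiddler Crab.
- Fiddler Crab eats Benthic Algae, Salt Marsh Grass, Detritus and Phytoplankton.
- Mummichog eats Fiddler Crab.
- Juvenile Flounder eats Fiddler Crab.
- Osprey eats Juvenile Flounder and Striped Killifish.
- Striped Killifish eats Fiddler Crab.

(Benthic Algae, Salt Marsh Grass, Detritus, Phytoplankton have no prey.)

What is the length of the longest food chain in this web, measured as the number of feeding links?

3 links

One longest chain: Benthic Algae → Fiddler Crab → Juvenile Flounder → Osprey.
It has 4 species and 3 links.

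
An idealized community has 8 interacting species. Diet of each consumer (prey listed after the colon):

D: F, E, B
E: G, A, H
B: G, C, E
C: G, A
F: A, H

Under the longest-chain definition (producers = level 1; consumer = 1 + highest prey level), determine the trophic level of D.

Trophic level 4

G is a producer → level 1.
C eats G (level 1); other prey at levels: A 1 → level 2.
B eats C (level 2); other prey at levels: G 1, E 2 → level 3.
D eats B (level 3); other prey at levels: F 2, E 2 → level 4.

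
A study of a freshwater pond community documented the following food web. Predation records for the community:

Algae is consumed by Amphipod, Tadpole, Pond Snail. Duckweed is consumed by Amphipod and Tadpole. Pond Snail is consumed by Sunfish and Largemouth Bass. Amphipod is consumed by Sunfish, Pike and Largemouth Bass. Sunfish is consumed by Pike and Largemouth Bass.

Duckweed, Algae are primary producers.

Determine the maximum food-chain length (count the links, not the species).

One longest chain: Algae → Pond Snail → Sunfish → Pike.
It has 4 species and 3 links.

3 links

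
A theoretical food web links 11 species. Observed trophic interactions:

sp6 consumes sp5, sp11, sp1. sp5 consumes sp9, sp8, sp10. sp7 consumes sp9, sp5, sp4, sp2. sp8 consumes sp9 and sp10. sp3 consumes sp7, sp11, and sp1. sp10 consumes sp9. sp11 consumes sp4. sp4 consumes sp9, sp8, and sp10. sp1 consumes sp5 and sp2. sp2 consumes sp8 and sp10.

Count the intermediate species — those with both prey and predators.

Intermediate species (has both prey and predators): sp10, sp8, sp2, sp4, sp5, sp7, sp11, sp1.
Count: 8.

8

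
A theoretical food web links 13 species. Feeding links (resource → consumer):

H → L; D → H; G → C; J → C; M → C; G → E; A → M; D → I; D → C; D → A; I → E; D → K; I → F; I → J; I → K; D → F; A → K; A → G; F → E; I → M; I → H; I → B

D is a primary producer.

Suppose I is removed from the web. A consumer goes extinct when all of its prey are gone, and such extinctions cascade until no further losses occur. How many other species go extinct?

Remove I.
Round 1: B (all prey gone), J (all prey gone) → extinct.
No further losses. Total secondary extinctions: 2.

2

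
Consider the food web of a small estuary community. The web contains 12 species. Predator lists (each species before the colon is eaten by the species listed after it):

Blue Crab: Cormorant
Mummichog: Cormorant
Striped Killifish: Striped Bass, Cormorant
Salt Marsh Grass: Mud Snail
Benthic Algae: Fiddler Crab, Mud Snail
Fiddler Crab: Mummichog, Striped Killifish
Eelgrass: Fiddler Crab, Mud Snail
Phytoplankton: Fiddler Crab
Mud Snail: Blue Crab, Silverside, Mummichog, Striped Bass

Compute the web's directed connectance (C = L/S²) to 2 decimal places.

The web has S = 12 species and L = 16 feeding links.
C = L / S² = 16 / 144 = 0.1111 ≈ 0.11.

C = 0.11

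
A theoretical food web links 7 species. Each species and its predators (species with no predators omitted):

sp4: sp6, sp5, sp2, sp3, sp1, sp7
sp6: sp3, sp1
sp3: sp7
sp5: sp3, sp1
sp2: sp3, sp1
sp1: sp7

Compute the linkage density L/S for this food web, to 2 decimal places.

There are L = 14 links among S = 7 species.
L/S = 14/7 = 2.0000 ≈ 2.00.

L/S = 2.00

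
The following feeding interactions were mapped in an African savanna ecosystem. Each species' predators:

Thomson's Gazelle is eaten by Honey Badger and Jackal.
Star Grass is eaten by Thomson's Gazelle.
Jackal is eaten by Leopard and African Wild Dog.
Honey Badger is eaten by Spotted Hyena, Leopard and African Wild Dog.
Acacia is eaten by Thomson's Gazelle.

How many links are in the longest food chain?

One longest chain: Star Grass → Thomson's Gazelle → Honey Badger → African Wild Dog.
It has 4 species and 3 links.

3 links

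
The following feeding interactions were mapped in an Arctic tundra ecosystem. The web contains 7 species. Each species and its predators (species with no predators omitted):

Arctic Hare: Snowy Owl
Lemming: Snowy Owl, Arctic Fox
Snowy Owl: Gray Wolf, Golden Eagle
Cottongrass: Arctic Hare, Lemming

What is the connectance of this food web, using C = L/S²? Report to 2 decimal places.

C = 0.14

The web has S = 7 species and L = 7 feeding links.
C = L / S² = 7 / 49 = 0.1429 ≈ 0.14.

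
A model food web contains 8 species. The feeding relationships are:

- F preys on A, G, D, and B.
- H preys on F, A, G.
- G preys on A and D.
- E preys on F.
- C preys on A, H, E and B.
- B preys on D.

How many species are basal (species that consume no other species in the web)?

Basal species (no prey listed): A, D.
Count: 2.

2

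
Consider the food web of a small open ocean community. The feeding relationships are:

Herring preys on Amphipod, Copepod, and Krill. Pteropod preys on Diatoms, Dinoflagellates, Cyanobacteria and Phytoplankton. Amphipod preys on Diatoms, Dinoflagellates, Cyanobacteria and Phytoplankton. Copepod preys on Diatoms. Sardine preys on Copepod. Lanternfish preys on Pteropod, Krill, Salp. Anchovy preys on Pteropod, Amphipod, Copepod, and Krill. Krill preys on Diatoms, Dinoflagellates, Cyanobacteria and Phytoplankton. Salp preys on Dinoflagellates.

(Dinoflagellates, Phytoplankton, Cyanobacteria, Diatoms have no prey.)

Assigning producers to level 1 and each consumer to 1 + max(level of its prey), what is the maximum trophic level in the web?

Producers (level 1): Dinoflagellates, Phytoplankton, Cyanobacteria, Diatoms.
Diatoms → Copepod → Sardine gives Sardine level 3.
No species has a prey at level 3, so no species reaches level 4.

3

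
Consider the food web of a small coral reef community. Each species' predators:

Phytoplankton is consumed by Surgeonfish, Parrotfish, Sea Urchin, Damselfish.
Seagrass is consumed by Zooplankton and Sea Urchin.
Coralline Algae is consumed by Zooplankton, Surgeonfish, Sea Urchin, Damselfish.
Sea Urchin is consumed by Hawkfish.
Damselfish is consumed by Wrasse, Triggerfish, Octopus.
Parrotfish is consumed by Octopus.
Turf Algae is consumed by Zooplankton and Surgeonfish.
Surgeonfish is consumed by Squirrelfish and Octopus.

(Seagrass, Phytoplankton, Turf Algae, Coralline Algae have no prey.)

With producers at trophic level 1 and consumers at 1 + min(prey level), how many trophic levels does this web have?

Producers (level 1): Seagrass, Phytoplankton, Turf Algae, Coralline Algae.
Following each consumer down to its lowest-level prey: Seagrass → Sea Urchin → Hawkfish (levels 1 through 3).
All prey of Hawkfish (Sea Urchin 2) are at level 2 or above, so Hawkfish is at level 1 + 2 = 3.
Every consumer has at least one prey at level 2 or below, so none exceeds level 3.

3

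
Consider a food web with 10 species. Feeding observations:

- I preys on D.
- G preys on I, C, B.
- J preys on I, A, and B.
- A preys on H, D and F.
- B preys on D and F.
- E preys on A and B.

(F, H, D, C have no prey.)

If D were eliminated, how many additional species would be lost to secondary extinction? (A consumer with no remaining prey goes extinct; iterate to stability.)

1

Remove D.
Round 1: I (all prey gone) → extinct.
No further losses. Total secondary extinctions: 1.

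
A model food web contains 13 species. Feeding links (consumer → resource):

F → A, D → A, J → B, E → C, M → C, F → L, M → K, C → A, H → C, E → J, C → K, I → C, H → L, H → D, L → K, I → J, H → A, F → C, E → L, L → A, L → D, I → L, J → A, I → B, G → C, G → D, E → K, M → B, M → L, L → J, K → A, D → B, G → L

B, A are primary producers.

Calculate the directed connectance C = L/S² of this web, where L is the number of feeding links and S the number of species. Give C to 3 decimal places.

C = 0.195

The web has S = 13 species and L = 33 feeding links.
C = L / S² = 33 / 169 = 0.1953 ≈ 0.195.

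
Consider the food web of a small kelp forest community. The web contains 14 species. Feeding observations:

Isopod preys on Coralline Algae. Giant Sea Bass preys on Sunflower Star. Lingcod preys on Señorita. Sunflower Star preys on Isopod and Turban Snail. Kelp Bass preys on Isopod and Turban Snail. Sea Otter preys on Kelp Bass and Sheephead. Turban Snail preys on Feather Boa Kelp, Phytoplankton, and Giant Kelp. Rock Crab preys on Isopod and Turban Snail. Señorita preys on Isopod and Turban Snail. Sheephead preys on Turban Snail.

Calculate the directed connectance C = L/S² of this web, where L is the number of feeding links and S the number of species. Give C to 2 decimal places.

The web has S = 14 species and L = 17 feeding links.
C = L / S² = 17 / 196 = 0.0867 ≈ 0.09.

C = 0.09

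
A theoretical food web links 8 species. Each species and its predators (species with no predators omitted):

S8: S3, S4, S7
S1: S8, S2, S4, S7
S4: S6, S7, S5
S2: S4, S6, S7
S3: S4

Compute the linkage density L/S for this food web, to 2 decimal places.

L/S = 1.75

There are L = 14 links among S = 8 species.
L/S = 14/8 = 1.7500 ≈ 1.75.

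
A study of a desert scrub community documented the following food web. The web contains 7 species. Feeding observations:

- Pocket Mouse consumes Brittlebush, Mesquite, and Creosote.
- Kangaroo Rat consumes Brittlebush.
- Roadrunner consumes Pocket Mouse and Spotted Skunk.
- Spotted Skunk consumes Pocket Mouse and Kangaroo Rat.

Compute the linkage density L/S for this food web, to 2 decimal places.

L/S = 1.14

There are L = 8 links among S = 7 species.
L/S = 8/7 = 1.1429 ≈ 1.14.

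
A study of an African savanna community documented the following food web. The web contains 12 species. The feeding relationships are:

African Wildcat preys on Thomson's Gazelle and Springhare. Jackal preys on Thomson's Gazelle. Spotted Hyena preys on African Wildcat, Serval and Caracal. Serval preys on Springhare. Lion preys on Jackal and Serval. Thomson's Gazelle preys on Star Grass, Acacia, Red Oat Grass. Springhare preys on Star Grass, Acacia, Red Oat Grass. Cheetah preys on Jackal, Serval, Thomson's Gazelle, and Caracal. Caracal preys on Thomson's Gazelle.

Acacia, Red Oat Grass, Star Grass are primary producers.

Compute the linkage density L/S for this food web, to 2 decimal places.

L/S = 1.67

There are L = 20 links among S = 12 species.
L/S = 20/12 = 1.6667 ≈ 1.67.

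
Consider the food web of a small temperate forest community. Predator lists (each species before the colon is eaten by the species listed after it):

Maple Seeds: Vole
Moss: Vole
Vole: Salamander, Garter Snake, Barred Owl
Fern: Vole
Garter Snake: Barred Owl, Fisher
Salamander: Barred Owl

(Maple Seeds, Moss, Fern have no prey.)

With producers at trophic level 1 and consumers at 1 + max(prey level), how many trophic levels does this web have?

Producers (level 1): Maple Seeds, Moss, Fern.
Maple Seeds → Vole → Garter Snake → Fisher gives Fisher level 4.
No species has a prey at level 4, so no species reaches level 5.

4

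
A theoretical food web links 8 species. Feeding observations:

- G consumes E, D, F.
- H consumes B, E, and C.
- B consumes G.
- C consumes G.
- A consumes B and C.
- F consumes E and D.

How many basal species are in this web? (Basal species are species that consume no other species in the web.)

Basal species (no prey listed): D, E.
Count: 2.

2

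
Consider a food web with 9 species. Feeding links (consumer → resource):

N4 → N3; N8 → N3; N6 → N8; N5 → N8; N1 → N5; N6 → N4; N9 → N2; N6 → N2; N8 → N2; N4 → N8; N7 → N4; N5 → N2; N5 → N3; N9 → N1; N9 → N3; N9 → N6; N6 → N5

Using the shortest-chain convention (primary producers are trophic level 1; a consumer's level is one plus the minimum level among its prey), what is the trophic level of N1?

Trophic level 3

N3 is a producer → level 1.
N5 eats N3 → level 2.
N1 eats N5 → level 3.
No prey of N1 is below level 2, so 3 is the minimum.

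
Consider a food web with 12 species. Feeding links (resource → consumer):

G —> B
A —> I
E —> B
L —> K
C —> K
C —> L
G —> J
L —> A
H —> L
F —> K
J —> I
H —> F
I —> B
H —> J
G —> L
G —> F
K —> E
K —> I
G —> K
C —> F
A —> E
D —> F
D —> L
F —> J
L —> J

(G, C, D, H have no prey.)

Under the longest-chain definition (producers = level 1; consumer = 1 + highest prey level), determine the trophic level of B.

Trophic level 5

G is a producer → level 1.
L eats G (level 1); other prey at levels: C 1, D 1, H 1 → level 2.
A eats L → level 3.
E eats A (level 3); other prey at levels: K 3 → level 4.
B eats E (level 4); other prey at levels: G 1, I 4 → level 5.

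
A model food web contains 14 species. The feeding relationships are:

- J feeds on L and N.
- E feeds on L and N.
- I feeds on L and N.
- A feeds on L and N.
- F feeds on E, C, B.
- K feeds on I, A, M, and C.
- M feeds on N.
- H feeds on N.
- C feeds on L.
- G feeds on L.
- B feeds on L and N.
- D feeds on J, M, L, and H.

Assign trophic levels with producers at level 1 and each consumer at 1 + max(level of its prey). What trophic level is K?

Trophic level 3

L is a producer → level 1.
C eats L → level 2.
K eats C (level 2); other prey at levels: M 2, A 2, I 2 → level 3.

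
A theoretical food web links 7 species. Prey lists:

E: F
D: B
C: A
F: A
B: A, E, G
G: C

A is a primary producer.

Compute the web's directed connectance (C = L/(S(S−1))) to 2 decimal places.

The web has S = 7 species and L = 8 feeding links.
C = L / (S(S−1)) = 8 / 42 = 0.1905 ≈ 0.19.

C = 0.19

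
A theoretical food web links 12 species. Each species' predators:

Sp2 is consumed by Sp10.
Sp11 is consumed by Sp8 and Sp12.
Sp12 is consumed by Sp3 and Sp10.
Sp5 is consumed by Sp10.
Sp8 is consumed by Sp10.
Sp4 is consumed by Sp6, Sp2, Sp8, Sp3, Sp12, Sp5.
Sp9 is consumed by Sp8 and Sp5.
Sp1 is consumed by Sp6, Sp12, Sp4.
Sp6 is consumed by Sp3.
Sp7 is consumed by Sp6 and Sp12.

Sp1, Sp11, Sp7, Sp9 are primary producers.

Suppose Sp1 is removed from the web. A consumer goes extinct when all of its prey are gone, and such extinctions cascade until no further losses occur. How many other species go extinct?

2

Remove Sp1.
Round 1: Sp4 (all prey gone) → extinct.
Round 2: Sp2 (all prey gone) → extinct.
No further losses. Total secondary extinctions: 2.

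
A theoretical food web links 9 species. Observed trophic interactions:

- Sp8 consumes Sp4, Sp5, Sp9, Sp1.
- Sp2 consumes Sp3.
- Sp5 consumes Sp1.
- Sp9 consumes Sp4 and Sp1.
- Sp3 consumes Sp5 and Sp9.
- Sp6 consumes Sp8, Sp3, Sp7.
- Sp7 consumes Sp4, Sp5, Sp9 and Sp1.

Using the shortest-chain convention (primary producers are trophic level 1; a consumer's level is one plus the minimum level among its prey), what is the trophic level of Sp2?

Trophic level 4

Sp4 is a producer → level 1.
Sp9 eats Sp4 → level 2.
Sp3 eats Sp9 → level 3.
Sp2 eats Sp3 → level 4.
No prey of Sp2 is below level 3, so 4 is the minimum.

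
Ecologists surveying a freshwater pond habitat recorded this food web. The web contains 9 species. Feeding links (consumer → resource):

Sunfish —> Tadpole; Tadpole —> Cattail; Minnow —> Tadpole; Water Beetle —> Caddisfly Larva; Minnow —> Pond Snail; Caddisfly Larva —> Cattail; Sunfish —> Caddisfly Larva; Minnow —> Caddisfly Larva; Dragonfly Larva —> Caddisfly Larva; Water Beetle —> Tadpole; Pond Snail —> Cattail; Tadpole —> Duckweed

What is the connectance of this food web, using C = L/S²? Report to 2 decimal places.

C = 0.15

The web has S = 9 species and L = 12 feeding links.
C = L / S² = 12 / 81 = 0.1481 ≈ 0.15.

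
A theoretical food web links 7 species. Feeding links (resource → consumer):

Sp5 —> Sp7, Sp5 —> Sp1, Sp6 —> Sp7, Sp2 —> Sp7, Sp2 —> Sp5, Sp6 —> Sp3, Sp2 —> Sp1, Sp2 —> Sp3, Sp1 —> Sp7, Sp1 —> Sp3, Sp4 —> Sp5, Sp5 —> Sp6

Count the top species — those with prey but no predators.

Top species (has prey, but nothing eats it): Sp3, Sp7.
Count: 2.

2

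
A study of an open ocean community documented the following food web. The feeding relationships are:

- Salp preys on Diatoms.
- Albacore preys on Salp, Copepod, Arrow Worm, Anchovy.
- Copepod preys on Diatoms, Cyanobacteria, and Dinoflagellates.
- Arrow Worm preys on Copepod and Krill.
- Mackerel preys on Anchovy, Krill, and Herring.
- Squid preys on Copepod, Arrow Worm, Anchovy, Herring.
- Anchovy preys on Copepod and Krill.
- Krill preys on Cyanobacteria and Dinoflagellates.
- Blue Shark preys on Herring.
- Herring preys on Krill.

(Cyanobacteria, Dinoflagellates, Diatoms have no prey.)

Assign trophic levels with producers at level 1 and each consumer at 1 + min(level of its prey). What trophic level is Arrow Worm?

Cyanobacteria is a producer → level 1.
Krill eats Cyanobacteria → level 2.
Arrow Worm eats Krill → level 3.
No prey of Arrow Worm is below level 2, so 3 is the minimum.

Trophic level 3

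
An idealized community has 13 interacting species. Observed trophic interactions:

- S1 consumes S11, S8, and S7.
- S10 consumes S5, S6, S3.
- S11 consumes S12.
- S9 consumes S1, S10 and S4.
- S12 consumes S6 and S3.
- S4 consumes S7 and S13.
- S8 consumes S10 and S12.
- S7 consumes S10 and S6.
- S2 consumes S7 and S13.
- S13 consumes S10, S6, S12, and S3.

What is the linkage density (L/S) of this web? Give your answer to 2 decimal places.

There are L = 24 links among S = 13 species.
L/S = 24/13 = 1.8462 ≈ 1.85.

L/S = 1.85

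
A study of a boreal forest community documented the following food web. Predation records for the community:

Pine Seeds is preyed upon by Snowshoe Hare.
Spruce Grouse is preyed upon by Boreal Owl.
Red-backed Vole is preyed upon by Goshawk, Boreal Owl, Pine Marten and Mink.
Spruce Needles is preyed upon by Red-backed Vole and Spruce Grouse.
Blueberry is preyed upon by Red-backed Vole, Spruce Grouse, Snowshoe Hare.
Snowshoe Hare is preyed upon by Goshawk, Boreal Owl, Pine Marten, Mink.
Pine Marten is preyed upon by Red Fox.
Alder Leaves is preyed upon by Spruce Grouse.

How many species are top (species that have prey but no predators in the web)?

4

Top species (has prey, but nothing eats it): Goshawk, Mink, Boreal Owl, Red Fox.
Count: 4.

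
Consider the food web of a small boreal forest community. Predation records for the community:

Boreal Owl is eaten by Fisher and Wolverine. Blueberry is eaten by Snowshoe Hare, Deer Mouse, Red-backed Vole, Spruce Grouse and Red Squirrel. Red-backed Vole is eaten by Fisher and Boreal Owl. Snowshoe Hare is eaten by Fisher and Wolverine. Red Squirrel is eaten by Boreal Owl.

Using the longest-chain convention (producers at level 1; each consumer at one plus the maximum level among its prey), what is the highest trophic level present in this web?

Producers (level 1): Blueberry.
Blueberry → Red-backed Vole → Boreal Owl → Fisher gives Fisher level 4.
No species has a prey at level 4, so no species reaches level 5.

4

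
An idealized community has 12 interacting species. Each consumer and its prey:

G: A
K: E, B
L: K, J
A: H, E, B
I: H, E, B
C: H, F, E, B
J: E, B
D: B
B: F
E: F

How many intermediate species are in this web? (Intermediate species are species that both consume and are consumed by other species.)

Intermediate species (has both prey and predators): E, B, A, K, J.
Count: 5.

5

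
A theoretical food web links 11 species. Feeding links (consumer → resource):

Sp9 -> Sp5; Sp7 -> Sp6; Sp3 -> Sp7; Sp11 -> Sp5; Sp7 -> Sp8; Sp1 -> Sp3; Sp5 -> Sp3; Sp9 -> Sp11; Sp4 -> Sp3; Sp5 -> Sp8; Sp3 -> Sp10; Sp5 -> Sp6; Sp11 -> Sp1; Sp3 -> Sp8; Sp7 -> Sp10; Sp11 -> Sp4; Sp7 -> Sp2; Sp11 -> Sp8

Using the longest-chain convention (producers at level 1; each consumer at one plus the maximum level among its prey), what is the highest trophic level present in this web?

Producers (level 1): Sp6, Sp8, Sp10, Sp2.
Sp6 → Sp7 → Sp3 → Sp5 → Sp11 → Sp9 gives Sp9 level 6.
No species has a prey at level 6, so no species reaches level 7.

6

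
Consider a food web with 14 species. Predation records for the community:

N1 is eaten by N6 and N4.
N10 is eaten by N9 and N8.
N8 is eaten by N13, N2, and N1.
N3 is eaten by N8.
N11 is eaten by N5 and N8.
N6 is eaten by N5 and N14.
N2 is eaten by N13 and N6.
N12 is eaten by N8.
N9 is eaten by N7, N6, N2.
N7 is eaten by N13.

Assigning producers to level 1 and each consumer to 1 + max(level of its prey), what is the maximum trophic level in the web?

Producers (level 1): N10, N3, N12, N11.
N10 → N8 → N2 → N6 → N14 gives N14 level 5.
No species has a prey at level 5, so no species reaches level 6.

5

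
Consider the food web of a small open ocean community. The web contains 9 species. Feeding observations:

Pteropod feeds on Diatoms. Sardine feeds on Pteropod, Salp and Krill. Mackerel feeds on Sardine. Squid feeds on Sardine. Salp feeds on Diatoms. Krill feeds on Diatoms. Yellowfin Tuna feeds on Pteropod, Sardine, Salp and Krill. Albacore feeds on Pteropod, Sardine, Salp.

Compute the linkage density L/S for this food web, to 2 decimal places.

There are L = 15 links among S = 9 species.
L/S = 15/9 = 1.6667 ≈ 1.67.

L/S = 1.67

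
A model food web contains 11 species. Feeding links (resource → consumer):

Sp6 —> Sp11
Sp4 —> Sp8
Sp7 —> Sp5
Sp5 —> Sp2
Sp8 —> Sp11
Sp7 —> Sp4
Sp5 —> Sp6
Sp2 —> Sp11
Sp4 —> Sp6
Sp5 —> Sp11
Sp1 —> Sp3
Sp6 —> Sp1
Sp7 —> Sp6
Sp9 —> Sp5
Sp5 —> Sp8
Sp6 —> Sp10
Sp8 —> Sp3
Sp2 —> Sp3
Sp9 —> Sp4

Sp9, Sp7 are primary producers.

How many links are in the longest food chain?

One longest chain: Sp9 → Sp4 → Sp6 → Sp1 → Sp3.
It has 5 species and 4 links.

4 links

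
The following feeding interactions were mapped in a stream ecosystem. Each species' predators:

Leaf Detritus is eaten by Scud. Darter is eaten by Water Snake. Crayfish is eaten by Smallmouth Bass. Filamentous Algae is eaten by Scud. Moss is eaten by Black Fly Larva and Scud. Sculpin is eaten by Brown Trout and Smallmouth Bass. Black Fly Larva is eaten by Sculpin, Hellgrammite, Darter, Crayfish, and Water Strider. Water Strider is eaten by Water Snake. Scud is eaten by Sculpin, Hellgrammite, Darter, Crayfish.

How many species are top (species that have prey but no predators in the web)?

Top species (has prey, but nothing eats it): Hellgrammite, Smallmouth Bass, Brown Trout, Water Snake.
Count: 4.

4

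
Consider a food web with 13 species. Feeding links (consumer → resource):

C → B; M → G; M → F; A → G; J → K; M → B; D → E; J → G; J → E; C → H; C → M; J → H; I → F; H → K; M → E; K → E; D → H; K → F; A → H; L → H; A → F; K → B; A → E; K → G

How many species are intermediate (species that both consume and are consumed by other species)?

3

Intermediate species (has both prey and predators): M, K, H.
Count: 3.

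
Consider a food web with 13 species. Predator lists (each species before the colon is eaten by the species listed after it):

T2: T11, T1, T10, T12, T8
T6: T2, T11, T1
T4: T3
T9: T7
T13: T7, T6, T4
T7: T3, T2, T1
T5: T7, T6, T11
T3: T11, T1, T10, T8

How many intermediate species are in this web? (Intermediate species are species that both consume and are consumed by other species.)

5

Intermediate species (has both prey and predators): T7, T6, T4, T3, T2.
Count: 5.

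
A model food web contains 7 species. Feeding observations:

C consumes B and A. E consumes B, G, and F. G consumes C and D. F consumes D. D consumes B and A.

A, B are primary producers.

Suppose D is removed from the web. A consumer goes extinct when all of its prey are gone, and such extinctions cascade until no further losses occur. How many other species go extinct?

Remove D.
Round 1: F (all prey gone) → extinct.
No further losses. Total secondary extinctions: 1.

1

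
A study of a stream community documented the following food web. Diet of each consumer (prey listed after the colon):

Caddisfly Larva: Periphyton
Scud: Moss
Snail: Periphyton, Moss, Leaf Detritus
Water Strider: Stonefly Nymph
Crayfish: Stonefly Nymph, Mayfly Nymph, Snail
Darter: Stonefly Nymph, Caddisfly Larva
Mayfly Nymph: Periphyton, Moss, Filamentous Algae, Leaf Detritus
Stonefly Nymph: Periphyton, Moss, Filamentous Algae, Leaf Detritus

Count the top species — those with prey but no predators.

Top species (has prey, but nothing eats it): Scud, Water Strider, Darter, Crayfish.
Count: 4.

4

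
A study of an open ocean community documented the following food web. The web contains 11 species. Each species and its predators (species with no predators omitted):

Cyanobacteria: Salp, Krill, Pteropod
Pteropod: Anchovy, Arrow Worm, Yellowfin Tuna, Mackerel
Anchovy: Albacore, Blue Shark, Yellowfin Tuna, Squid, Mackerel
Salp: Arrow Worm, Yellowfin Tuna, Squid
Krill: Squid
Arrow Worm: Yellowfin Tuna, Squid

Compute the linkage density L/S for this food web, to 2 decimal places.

There are L = 18 links among S = 11 species.
L/S = 18/11 = 1.6364 ≈ 1.64.

L/S = 1.64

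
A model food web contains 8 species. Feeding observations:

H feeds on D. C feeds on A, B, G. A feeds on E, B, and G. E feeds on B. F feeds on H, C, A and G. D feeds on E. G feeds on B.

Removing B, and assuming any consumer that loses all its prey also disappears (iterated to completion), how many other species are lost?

7

Remove B.
Round 1: G (all prey gone), E (all prey gone) → extinct.
Round 2: D (all prey gone), A (all prey gone) → extinct.
Round 3: H (all prey gone), C (all prey gone) → extinct.
Round 4: F (all prey gone) → extinct.
No further losses. Total secondary extinctions: 7.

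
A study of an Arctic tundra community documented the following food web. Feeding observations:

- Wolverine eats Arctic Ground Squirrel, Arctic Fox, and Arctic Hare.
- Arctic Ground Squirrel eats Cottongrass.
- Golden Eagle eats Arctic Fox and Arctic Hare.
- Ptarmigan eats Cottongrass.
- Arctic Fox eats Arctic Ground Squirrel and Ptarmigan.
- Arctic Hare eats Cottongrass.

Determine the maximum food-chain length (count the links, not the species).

One longest chain: Cottongrass → Ptarmigan → Arctic Fox → Wolverine.
It has 4 species and 3 links.

3 links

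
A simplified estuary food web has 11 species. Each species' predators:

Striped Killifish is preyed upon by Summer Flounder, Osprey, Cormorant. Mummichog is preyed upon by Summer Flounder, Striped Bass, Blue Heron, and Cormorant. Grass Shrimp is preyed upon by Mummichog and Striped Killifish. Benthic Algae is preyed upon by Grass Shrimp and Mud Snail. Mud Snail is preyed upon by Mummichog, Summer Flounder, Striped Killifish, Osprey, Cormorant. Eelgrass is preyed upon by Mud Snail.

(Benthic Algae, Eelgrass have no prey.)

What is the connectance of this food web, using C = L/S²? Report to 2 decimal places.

C = 0.14

The web has S = 11 species and L = 17 feeding links.
C = L / S² = 17 / 121 = 0.1405 ≈ 0.14.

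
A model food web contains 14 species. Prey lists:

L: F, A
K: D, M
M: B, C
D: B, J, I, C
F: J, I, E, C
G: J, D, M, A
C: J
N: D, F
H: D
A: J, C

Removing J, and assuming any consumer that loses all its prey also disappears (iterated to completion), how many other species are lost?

2

Remove J.
Round 1: C (all prey gone) → extinct.
Round 2: A (all prey gone) → extinct.
No further losses. Total secondary extinctions: 2.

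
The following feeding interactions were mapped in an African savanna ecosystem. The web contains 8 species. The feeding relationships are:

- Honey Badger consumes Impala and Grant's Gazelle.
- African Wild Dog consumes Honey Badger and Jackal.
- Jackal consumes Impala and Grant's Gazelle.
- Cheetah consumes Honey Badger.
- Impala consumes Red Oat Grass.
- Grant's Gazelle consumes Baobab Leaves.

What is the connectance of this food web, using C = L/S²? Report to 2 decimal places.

The web has S = 8 species and L = 9 feeding links.
C = L / S² = 9 / 64 = 0.1406 ≈ 0.14.

C = 0.14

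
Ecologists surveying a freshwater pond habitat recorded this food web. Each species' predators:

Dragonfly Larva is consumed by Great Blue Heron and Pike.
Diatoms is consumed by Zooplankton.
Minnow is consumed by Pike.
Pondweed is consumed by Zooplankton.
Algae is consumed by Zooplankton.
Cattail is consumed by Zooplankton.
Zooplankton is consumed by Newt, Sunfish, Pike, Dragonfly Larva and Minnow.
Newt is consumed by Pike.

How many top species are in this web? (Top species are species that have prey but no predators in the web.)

3

Top species (has prey, but nothing eats it): Sunfish, Pike, Great Blue Heron.
Count: 3.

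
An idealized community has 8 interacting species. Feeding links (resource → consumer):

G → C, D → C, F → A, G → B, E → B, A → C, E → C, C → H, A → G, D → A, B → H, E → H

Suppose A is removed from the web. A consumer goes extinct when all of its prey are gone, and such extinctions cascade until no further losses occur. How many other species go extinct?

1

Remove A.
Round 1: G (all prey gone) → extinct.
No further losses. Total secondary extinctions: 1.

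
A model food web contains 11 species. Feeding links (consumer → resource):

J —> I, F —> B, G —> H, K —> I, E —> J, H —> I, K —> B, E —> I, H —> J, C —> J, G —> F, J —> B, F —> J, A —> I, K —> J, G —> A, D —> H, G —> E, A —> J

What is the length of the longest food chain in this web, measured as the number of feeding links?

3 links

One longest chain: I → J → H → G.
It has 4 species and 3 links.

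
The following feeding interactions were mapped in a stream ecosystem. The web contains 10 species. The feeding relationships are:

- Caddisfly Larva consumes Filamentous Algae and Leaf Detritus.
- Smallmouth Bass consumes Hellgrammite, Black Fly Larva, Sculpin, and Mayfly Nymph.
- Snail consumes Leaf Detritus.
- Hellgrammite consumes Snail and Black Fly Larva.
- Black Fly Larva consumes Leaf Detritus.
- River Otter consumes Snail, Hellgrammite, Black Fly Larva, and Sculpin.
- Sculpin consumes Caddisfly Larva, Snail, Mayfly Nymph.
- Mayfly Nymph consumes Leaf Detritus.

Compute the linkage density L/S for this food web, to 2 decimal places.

L/S = 1.80

There are L = 18 links among S = 10 species.
L/S = 18/10 = 1.8000 ≈ 1.80.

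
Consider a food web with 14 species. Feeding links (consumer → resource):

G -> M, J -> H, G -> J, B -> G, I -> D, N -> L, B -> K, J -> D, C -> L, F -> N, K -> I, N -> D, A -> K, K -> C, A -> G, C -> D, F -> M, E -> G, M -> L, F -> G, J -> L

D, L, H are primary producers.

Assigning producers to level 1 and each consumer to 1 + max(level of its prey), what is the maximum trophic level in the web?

Producers (level 1): D, L, H.
D → I → K → B gives B level 4.
No species has a prey at level 4, so no species reaches level 5.

4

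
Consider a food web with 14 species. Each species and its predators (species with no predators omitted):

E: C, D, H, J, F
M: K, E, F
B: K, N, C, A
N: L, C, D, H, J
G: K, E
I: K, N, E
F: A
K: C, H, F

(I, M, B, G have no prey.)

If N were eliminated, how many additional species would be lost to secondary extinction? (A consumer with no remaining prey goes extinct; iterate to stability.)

Remove N.
Round 1: L (all prey gone) → extinct.
No further losses. Total secondary extinctions: 1.

1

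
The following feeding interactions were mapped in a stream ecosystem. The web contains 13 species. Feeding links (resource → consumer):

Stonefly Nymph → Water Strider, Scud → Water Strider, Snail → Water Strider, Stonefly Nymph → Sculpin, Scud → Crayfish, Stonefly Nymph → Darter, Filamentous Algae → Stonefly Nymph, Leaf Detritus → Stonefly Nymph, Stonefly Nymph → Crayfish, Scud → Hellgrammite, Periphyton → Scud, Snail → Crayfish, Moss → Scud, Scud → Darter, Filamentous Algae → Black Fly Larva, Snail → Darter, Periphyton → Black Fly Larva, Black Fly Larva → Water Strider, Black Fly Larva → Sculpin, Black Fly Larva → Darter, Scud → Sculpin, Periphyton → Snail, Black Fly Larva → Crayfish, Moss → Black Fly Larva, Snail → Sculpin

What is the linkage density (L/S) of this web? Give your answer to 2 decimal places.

There are L = 25 links among S = 13 species.
L/S = 25/13 = 1.9231 ≈ 1.92.

L/S = 1.92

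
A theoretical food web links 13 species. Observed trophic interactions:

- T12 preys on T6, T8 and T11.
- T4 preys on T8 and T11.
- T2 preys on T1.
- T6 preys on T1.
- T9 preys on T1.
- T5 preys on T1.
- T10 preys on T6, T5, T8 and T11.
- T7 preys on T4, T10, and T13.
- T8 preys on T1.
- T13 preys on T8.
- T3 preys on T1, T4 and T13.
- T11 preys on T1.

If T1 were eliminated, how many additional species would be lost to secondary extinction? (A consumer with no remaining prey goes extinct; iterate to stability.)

Remove T1.
Round 1: T2 (all prey gone), T6 (all prey gone), T9 (all prey gone), T8 (all prey gone), T11 (all prey gone), T5 (all prey gone) → extinct.
Round 2: T13 (all prey gone), T10 (all prey gone), T12 (all prey gone), T4 (all prey gone) → extinct.
Round 3: T7 (all prey gone), T3 (all prey gone) → extinct.
No further losses. Total secondary extinctions: 12.

12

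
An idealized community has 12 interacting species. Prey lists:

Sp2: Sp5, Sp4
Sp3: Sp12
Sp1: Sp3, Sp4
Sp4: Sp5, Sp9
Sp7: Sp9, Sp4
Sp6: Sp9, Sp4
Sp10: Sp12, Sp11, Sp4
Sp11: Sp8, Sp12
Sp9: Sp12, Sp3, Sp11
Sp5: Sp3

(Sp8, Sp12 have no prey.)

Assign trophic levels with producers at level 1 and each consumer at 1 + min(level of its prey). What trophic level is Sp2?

Sp12 is a producer → level 1.
Sp3 eats Sp12 → level 2.
Sp5 eats Sp3 → level 3.
Sp2 eats Sp5 → level 4.
No prey of Sp2 is below level 3, so 4 is the minimum.

Trophic level 4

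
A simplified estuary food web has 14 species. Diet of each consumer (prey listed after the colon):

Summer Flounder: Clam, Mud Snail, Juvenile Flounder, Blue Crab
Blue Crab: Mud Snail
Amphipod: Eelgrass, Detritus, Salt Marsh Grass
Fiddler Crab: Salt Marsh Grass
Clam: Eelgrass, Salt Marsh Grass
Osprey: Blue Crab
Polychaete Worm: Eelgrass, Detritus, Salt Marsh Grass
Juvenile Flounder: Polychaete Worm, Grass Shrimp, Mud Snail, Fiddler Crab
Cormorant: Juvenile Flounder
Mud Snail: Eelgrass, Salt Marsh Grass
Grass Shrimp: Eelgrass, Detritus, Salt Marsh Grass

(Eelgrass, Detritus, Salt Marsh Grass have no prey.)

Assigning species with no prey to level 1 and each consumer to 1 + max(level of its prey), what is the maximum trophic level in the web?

4

Basal resources (level 1): Eelgrass, Detritus, Salt Marsh Grass.
Salt Marsh Grass → Fiddler Crab → Juvenile Flounder → Summer Flounder gives Summer Flounder level 4.
No species has a prey at level 4, so no species reaches level 5.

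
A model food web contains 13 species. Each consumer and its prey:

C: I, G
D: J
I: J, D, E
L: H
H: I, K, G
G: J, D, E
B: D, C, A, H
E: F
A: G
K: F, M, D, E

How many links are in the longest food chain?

One longest chain: J → D → I → H → L.
It has 5 species and 4 links.

4 links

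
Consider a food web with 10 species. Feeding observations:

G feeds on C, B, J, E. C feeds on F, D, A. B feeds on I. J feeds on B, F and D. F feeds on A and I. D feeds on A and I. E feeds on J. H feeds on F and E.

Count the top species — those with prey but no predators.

Top species (has prey, but nothing eats it): G, H.
Count: 2.

2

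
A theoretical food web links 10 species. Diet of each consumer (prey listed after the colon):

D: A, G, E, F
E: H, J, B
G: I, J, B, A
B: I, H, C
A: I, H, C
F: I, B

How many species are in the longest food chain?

One longest chain: I → B → F → D.
It has 4 species and 3 links.

4 species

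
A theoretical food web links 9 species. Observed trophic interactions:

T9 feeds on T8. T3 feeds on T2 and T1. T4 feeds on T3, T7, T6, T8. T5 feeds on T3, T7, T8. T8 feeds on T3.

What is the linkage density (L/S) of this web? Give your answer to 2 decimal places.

There are L = 11 links among S = 9 species.
L/S = 11/9 = 1.2222 ≈ 1.22.

L/S = 1.22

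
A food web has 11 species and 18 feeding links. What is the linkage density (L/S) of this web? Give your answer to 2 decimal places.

There are L = 18 links among S = 11 species.
L/S = 18/11 = 1.6364 ≈ 1.64.

L/S = 1.64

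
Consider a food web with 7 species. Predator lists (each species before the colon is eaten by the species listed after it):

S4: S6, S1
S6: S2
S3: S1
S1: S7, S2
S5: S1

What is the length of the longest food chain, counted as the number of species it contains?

3 species

One longest chain: S3 → S1 → S7.
It has 3 species and 2 links.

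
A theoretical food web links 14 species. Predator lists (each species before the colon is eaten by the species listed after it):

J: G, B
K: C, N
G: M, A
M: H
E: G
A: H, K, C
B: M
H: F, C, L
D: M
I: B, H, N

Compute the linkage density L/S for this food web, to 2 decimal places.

There are L = 19 links among S = 14 species.
L/S = 19/14 = 1.3571 ≈ 1.36.

L/S = 1.36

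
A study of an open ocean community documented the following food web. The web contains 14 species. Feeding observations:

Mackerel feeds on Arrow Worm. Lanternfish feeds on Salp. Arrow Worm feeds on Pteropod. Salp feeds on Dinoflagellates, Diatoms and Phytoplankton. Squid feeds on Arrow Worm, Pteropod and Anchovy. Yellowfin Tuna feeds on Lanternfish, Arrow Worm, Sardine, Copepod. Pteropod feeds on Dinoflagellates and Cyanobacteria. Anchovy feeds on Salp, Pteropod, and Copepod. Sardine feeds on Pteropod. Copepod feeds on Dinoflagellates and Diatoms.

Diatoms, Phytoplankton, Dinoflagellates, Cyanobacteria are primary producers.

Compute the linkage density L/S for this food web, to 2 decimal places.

L/S = 1.50

There are L = 21 links among S = 14 species.
L/S = 21/14 = 1.5000 ≈ 1.50.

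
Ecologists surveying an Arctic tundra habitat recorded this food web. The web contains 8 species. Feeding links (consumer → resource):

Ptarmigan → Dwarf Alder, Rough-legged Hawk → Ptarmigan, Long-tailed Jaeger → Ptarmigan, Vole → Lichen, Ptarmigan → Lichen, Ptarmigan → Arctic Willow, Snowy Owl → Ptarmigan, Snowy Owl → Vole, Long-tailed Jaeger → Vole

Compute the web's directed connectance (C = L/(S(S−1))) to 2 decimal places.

C = 0.16

The web has S = 8 species and L = 9 feeding links.
C = L / (S(S−1)) = 9 / 56 = 0.1607 ≈ 0.16.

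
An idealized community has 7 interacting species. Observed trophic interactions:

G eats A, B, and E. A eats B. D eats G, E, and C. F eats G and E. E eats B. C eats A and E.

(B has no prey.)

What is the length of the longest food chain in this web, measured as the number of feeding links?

One longest chain: B → E → G → D.
It has 4 species and 3 links.

3 links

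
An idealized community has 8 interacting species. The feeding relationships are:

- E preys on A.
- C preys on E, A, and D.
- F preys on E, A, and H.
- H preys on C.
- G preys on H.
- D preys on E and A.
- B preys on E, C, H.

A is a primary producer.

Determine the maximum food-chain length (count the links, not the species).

5 links

One longest chain: A → E → D → C → H → G.
It has 6 species and 5 links.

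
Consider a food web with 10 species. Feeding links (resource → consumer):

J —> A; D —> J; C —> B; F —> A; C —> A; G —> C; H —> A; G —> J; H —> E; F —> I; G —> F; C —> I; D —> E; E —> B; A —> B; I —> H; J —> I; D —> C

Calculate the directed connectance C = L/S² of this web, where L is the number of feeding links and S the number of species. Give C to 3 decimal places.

The web has S = 10 species and L = 18 feeding links.
C = L / S² = 18 / 100 = 0.1800 ≈ 0.180.

C = 0.180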